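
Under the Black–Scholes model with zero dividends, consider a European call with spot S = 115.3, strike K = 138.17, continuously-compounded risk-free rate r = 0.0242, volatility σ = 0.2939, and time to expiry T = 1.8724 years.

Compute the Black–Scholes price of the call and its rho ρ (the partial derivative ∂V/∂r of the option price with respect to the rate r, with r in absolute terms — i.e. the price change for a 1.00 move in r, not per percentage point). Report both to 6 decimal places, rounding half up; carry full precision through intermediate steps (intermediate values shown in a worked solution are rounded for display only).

σ√T = 0.2939·√1.8724 = 0.402160
d₁ = (ln(S/K) + (r+σ²/2)T) / (σ√T) = (ln(115.3/138.17) + (0.0242+0.2939²/2)·1.8724) / 0.402160 = (-0.180947 + 0.126178) / 0.402160 = -0.136187
d₂ = d₁ − σ√T = -0.136187 − 0.402160 = -0.538347
e^{−rT} = e^{−0.0242·1.8724} = 0.955699
N(d₁) = 0.445837,  N(d₂) = 0.295169
Call price V = S·N(d₁) − K·e^{−rT}·N(d₂) = 51.404975 − 38.976725 = 12.428250
ρ = K·T·e^{−rT}·N(d₂) = 72.980021

price = 12.428250
ρ = 72.980021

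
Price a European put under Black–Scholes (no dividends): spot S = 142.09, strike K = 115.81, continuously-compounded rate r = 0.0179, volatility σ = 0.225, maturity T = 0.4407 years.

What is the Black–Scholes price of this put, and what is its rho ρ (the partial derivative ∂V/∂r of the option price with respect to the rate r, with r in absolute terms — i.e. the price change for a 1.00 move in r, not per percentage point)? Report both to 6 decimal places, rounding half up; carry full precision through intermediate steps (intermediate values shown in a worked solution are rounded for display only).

price = 0.665286
ρ = -4.503633

σ√T = 0.225·√0.4407 = 0.149367
d₁ = (ln(S/K) + (r+σ²/2)T) / (σ√T) = (ln(142.09/115.81) + (0.0179+0.225²/2)·0.4407) / 0.149367 = (0.204510 + 0.019044) / 0.149367 = 1.496675
d₂ = d₁ − σ√T = 1.496675 − 0.149367 = 1.347308
e^{−rT} = e^{−0.0179·0.4407} = 0.992143
N(−d₁) = 0.067239,  N(−d₂) = 0.088941
Put price V = K·e^{−rT}·N(−d₂) − S·N(−d₁) = 10.219271 − 9.553984 = 0.665286
ρ = −K·T·e^{−rT}·N(−d₂) = -4.503633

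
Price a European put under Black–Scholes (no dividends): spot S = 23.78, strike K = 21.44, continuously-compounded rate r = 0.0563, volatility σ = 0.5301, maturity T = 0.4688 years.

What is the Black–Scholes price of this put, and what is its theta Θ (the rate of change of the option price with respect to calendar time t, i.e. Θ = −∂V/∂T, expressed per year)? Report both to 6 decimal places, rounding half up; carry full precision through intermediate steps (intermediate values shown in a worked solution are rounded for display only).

σ√T = 0.5301·√0.4688 = 0.362954
d₁ = (ln(S/K) + (r+σ²/2)T) / (σ√T) = (ln(23.78/21.44) + (0.0563+0.5301²/2)·0.4688) / 0.362954 = (0.103587 + 0.092261) / 0.362954 = 0.539594
d₂ = d₁ − σ√T = 0.539594 − 0.362954 = 0.176640
e^{−rT} = e^{−0.0563·0.4688} = 0.973952
N(−d₁) = 0.294739,  N(−d₂) = 0.429896
Put price V = K·e^{−rT}·N(−d₂) − S·N(−d₁) = 8.976877 − 7.008882 = 1.967994
φ(d₁) = (1/√(2π))·e^{−d₁²/2} = 0.344894
Θ = −S·φ(d₁)·σ/(2√T) + r·K·e^{−rT}·N(−d₂) = −3.174907 + 0.505398 = -2.669509

price = 1.967994
Θ = -2.669509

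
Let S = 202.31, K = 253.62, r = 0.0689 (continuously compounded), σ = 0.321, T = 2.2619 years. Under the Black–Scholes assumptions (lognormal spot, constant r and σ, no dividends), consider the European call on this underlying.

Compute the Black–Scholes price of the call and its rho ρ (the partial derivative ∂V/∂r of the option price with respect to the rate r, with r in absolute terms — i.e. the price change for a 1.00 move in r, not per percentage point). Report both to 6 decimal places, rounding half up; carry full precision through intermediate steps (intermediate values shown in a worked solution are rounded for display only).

σ√T = 0.321·√2.2619 = 0.482772
d₁ = (ln(S/K) + (r+σ²/2)T) / (σ√T) = (ln(202.31/253.62) + (0.0689+0.321²/2)·2.2619) / 0.482772 = (-0.226036 + 0.272379) / 0.482772 = 0.095994
d₂ = d₁ − σ√T = 0.095994 − 0.482772 = -0.386778
e^{−rT} = e^{−0.0689·2.2619} = 0.855692
N(d₁) = 0.538237,  N(d₂) = 0.349460
Call price V = S·N(d₁) − K·e^{−rT}·N(d₂) = 108.890801 − 75.840109 = 33.050692
ρ = K·T·e^{−rT}·N(d₂) = 171.542744

price = 33.050692
ρ = 171.542744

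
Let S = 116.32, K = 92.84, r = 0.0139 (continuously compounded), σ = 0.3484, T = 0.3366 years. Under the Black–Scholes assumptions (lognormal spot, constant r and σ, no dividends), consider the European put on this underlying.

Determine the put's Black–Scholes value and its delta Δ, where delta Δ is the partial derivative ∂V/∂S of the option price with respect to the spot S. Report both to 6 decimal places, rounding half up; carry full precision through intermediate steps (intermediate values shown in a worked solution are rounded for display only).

σ√T = 0.3484·√0.3366 = 0.202132
d₁ = (ln(S/K) + (r+σ²/2)T) / (σ√T) = (ln(116.32/92.84) + (0.0139+0.3484²/2)·0.3366) / 0.202132 = (0.225467 + 0.025107) / 0.202132 = 1.239659
d₂ = d₁ − σ√T = 1.239659 − 0.202132 = 1.037527
e^{−rT} = e^{−0.0139·0.3366} = 0.995332
N(−d₁) = 0.107551,  N(−d₂) = 0.149745
Put price V = K·e^{−rT}·N(−d₂) − S·N(−d₁) = 13.837445 − 12.510303 = 1.327142
Δ = −N(−d₁) = -0.107551

price = 1.327142
Δ = -0.107551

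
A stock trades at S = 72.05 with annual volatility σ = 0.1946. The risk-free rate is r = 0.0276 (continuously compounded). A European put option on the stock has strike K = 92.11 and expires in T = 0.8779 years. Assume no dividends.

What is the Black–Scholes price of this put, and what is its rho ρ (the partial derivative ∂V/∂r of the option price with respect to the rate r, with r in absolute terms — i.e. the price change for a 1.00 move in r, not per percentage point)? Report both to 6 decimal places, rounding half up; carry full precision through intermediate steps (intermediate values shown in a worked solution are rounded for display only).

σ√T = 0.1946·√0.8779 = 0.182333
d₁ = (ln(S/K) + (r+σ²/2)T) / (σ√T) = (ln(72.05/92.11) + (0.0276+0.1946²/2)·0.8779) / 0.182333 = (-0.245623 + 0.040853) / 0.182333 = -1.123058
d₂ = d₁ − σ√T = -1.123058 − 0.182333 = -1.305391
e^{−rT} = e^{−0.0276·0.8779} = 0.976061
N(−d₁) = 0.869293,  N(−d₂) = 0.904120
Put price V = K·e^{−rT}·N(−d₂) − S·N(−d₁) = 81.284907 − 62.632594 = 18.652312
ρ = −K·T·e^{−rT}·N(−d₂) = -71.360020

price = 18.652312
ρ = -71.360020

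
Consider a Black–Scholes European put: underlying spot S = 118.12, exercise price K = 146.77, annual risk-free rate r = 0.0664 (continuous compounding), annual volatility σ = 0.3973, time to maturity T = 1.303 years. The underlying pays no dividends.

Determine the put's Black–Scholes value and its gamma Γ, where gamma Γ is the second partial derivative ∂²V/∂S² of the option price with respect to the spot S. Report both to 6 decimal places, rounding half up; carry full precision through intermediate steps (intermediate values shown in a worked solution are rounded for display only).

price = 31.827164
Γ = 0.007433

σ√T = 0.3973·√1.303 = 0.453514
d₁ = (ln(S/K) + (r+σ²/2)T) / (σ√T) = (ln(118.12/146.77) + (0.0664+0.3973²/2)·1.303) / 0.453514 = (-0.217166 + 0.189357) / 0.453514 = -0.061319
d₂ = d₁ − σ√T = -0.061319 − 0.453514 = -0.514833
e^{−rT} = e^{−0.0664·1.303} = 0.917118
N(−d₁) = 0.524447,  N(−d₂) = 0.696665
Put price V = K·e^{−rT}·N(−d₂) − S·N(−d₁) = 93.774887 − 61.947723 = 31.827164
φ(d₁) = (1/√(2π))·e^{−d₁²/2} = 0.398193
Γ = φ(d₁) / (S·σ·√T) = 0.007433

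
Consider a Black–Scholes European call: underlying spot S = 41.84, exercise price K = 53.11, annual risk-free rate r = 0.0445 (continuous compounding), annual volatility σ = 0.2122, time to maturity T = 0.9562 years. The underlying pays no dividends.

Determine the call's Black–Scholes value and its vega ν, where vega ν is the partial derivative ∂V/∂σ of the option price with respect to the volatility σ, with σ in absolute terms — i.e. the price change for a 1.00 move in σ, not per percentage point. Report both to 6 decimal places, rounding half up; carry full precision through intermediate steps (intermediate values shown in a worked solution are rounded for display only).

σ√T = 0.2122·√0.9562 = 0.207501
d₁ = (ln(S/K) + (r+σ²/2)T) / (σ√T) = (ln(41.84/53.11) + (0.0445+0.2122²/2)·0.9562) / 0.207501 = (-0.238512 + 0.064079) / 0.207501 = -0.840639
d₂ = d₁ − σ√T = -0.840639 − 0.207501 = -1.048140
e^{−rT} = e^{−0.0445·0.9562} = 0.958342
N(d₁) = 0.200275,  N(d₂) = 0.147287
Call price V = S·N(d₁) − K·e^{−rT}·N(d₂) = 8.379512 − 7.496551 = 0.882961
φ(d₁) = (1/√(2π))·e^{−d₁²/2} = 0.280193
ν = S·φ(d₁)·√T = 11.463675

price = 0.882961
ν = 11.463675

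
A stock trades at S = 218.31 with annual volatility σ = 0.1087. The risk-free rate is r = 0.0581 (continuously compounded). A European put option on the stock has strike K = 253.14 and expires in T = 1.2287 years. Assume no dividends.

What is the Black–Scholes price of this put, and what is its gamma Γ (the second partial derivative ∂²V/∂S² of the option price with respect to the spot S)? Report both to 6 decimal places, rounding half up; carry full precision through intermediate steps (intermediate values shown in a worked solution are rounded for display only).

σ√T = 0.1087·√1.2287 = 0.120490
d₁ = (ln(S/K) + (r+σ²/2)T) / (σ√T) = (ln(218.31/253.14) + (0.0581+0.1087²/2)·1.2287) / 0.120490 = (-0.148027 + 0.078646) / 0.120490 = -0.575815
d₂ = d₁ − σ√T = -0.575815 − 0.120490 = -0.696305
e^{−rT} = e^{−0.0581·1.2287} = 0.931101
N(−d₁) = 0.717630,  N(−d₂) = 0.756881
Put price V = K·e^{−rT}·N(−d₂) − S·N(−d₁) = 178.396083 − 156.665781 = 21.730303
φ(d₁) = (1/√(2π))·e^{−d₁²/2} = 0.337996
Γ = φ(d₁) / (S·σ·√T) = 0.012849

price = 21.730303
Γ = 0.012849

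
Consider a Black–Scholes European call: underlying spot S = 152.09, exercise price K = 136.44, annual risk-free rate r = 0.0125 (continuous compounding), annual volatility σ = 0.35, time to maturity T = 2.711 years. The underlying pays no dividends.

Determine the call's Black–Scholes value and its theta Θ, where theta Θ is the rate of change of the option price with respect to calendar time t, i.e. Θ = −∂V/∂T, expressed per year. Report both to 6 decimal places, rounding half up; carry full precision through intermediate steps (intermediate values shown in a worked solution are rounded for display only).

σ√T = 0.35·√2.711 = 0.576279
d₁ = (ln(S/K) + (r+σ²/2)T) / (σ√T) = (ln(152.09/136.44) + (0.0125+0.35²/2)·2.711) / 0.576279 = (0.108587 + 0.199936) / 0.576279 = 0.535372
d₂ = d₁ − σ√T = 0.535372 − 0.576279 = -0.040907
e^{−rT} = e^{−0.0125·2.711} = 0.966680
N(d₁) = 0.703804,  N(d₂) = 0.483685
Call price V = S·N(d₁) − K·e^{−rT}·N(d₂) = 107.041510 − 63.795089 = 43.246421
φ(d₁) = (1/√(2π))·e^{−d₁²/2} = 0.345677
Θ = −S·φ(d₁)·σ/(2√T) − r·K·e^{−rT}·N(d₂) = −5.587847 − 0.797439 = -6.385286

price = 43.246421
Θ = -6.385286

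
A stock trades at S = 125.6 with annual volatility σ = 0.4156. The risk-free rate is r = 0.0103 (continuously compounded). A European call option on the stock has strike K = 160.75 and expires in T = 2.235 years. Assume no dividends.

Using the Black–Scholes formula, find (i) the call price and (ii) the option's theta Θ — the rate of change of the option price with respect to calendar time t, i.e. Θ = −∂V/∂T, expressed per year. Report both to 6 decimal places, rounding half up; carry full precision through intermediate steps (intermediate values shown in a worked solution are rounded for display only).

σ√T = 0.4156·√2.235 = 0.621319
d₁ = (ln(S/K) + (r+σ²/2)T) / (σ√T) = (ln(125.6/160.75) + (0.0103+0.4156²/2)·2.235) / 0.621319 = (-0.246748 + 0.216039) / 0.621319 = -0.049426
d₂ = d₁ − σ√T = -0.049426 − 0.621319 = -0.670744
e^{−rT} = e^{−0.0103·2.235} = 0.977242
N(d₁) = 0.480290,  N(d₂) = 0.251192
Call price V = S·N(d₁) − K·e^{−rT}·N(d₂) = 60.324415 − 39.460132 = 20.864283
φ(d₁) = (1/√(2π))·e^{−d₁²/2} = 0.398455
Θ = −S·φ(d₁)·σ/(2√T) − r·K·e^{−rT}·N(d₂) = −6.956263 − 0.406439 = -7.362703

price = 20.864283
Θ = -7.362703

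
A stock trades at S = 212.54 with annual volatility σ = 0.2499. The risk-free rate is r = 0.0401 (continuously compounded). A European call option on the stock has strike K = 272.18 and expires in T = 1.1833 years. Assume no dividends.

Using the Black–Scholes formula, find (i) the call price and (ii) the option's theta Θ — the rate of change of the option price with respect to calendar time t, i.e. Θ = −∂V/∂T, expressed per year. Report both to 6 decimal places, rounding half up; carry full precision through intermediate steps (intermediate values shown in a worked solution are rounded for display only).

price = 8.544401
Θ = -10.134774

σ√T = 0.2499·√1.1833 = 0.271840
d₁ = (ln(S/K) + (r+σ²/2)T) / (σ√T) = (ln(212.54/272.18) + (0.0401+0.2499²/2)·1.1833) / 0.271840 = (-0.247333 + 0.084399) / 0.271840 = -0.599376
d₂ = d₁ − σ√T = -0.599376 − 0.271840 = -0.871216
e^{−rT} = e^{−0.0401·1.1833} = 0.953658
N(d₁) = 0.274461,  N(d₂) = 0.191818
Call price V = S·N(d₁) − K·e^{−rT}·N(d₂) = 58.333951 − 49.789550 = 8.544401
φ(d₁) = (1/√(2π))·e^{−d₁²/2} = 0.333349
Θ = −S·φ(d₁)·σ/(2√T) − r·K·e^{−rT}·N(d₂) = −8.138213 − 1.996561 = -10.134774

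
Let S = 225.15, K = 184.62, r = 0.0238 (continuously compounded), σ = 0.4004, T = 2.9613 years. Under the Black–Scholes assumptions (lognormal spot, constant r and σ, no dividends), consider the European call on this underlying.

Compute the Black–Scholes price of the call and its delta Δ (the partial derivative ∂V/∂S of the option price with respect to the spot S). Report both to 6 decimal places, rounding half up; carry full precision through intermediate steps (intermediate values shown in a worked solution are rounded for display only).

price = 83.919469
Δ = 0.768782

σ√T = 0.4004·√2.9613 = 0.689025
d₁ = (ln(S/K) + (r+σ²/2)T) / (σ√T) = (ln(225.15/184.62) + (0.0238+0.4004²/2)·2.9613) / 0.689025 = (0.198467 + 0.307857) / 0.689025 = 0.734841
d₂ = d₁ − σ√T = 0.734841 − 0.689025 = 0.045816
e^{−rT} = e^{−0.0238·2.9613} = 0.931947
N(d₁) = 0.768782,  N(d₂) = 0.518271
Call price V = S·N(d₁) − K·e^{−rT}·N(d₂) = 173.091231 − 89.171762 = 83.919469
Δ = N(d₁) = 0.768782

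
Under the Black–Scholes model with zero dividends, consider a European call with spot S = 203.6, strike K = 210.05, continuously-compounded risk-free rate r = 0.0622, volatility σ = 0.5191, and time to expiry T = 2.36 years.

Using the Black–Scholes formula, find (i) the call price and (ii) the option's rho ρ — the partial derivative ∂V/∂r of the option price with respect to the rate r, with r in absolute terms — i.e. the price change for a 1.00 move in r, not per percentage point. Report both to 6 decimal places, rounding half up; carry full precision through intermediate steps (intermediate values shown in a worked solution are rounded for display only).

price = 71.358881
ρ = 171.147019

σ√T = 0.5191·√2.36 = 0.797457
d₁ = (ln(S/K) + (r+σ²/2)T) / (σ√T) = (ln(203.6/210.05) + (0.0622+0.5191²/2)·2.36) / 0.797457 = (-0.031188 + 0.464760) / 0.797457 = 0.543694
d₂ = d₁ − σ√T = 0.543694 − 0.797457 = -0.253763
e^{−rT} = e^{−0.0622·2.36} = 0.863474
N(d₁) = 0.706674,  N(d₂) = 0.399839
Call price V = S·N(d₁) − K·e^{−rT}·N(d₂) = 143.878804 − 72.519923 = 71.358881
ρ = K·T·e^{−rT}·N(d₂) = 171.147019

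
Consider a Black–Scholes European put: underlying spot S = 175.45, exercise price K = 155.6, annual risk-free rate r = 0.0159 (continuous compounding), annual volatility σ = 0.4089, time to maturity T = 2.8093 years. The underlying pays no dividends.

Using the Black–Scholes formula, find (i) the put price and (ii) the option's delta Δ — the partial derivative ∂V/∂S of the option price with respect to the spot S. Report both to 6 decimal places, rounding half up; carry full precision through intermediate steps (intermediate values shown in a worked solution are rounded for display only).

σ√T = 0.4089·√2.8093 = 0.685356
d₁ = (ln(S/K) + (r+σ²/2)T) / (σ√T) = (ln(175.45/155.6) + (0.0159+0.4089²/2)·2.8093) / 0.685356 = (0.120065 + 0.279524) / 0.685356 = 0.583040
d₂ = d₁ − σ√T = 0.583040 − 0.685356 = -0.102316
e^{−rT} = e^{−0.0159·2.8093} = 0.956315
N(−d₁) = 0.279933,  N(−d₂) = 0.540747
Put price V = K·e^{−rT}·N(−d₂) − S·N(−d₁) = 80.464594 − 49.114294 = 31.350300
Δ = −N(−d₁) = -0.279933

price = 31.350300
Δ = -0.279933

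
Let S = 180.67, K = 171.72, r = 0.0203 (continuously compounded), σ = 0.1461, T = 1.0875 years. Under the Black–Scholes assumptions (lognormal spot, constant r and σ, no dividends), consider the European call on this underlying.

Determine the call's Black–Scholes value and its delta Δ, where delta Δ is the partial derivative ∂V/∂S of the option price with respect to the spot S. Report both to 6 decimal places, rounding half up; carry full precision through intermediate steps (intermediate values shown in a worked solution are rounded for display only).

price = 18.120613
Δ = 0.710398

σ√T = 0.1461·√1.0875 = 0.152358
d₁ = (ln(S/K) + (r+σ²/2)T) / (σ√T) = (ln(180.67/171.72) + (0.0203+0.1461²/2)·1.0875) / 0.152358 = (0.050807 + 0.033683) / 0.152358 = 0.554547
d₂ = d₁ − σ√T = 0.554547 − 0.152358 = 0.402189
e^{−rT} = e^{−0.0203·1.0875} = 0.978166
N(d₁) = 0.710398,  N(d₂) = 0.656228
Call price V = S·N(d₁) − K·e^{−rT}·N(d₂) = 128.347572 − 110.226959 = 18.120613
Δ = N(d₁) = 0.710398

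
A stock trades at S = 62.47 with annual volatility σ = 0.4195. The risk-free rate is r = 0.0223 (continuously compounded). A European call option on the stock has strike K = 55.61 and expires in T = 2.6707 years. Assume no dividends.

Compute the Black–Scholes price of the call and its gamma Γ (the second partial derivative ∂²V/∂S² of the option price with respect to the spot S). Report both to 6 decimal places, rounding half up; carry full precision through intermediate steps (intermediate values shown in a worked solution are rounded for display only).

price = 20.926240
Γ = 0.007784

σ√T = 0.4195·√2.6707 = 0.685558
d₁ = (ln(S/K) + (r+σ²/2)T) / (σ√T) = (ln(62.47/55.61) + (0.0223+0.4195²/2)·2.6707) / 0.685558 = (0.116323 + 0.294552) / 0.685558 = 0.599329
d₂ = d₁ − σ√T = 0.599329 − 0.685558 = -0.086229
e^{−rT} = e^{−0.0223·2.6707} = 0.942182
N(d₁) = 0.725523,  N(d₂) = 0.465642
Call price V = S·N(d₁) − K·e^{−rT}·N(d₂) = 45.323442 − 24.397201 = 20.926240
φ(d₁) = (1/√(2π))·e^{−d₁²/2} = 0.333359
Γ = φ(d₁) / (S·σ·√T) = 0.007784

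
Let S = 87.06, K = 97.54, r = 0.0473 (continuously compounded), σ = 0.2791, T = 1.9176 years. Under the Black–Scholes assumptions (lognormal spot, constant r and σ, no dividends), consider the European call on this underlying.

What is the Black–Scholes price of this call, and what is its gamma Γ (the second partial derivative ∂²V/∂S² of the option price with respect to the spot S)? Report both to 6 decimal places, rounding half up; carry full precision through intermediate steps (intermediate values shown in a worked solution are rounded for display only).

σ√T = 0.2791·√1.9176 = 0.386491
d₁ = (ln(S/K) + (r+σ²/2)T) / (σ√T) = (ln(87.06/97.54) + (0.0473+0.2791²/2)·1.9176) / 0.386491 = (-0.113665 + 0.165390) / 0.386491 = 0.133832
d₂ = d₁ − σ√T = 0.133832 − 0.386491 = -0.252658
e^{−rT} = e^{−0.0473·1.9176} = 0.913289
N(d₁) = 0.553232,  N(d₂) = 0.400266
Call price V = S·N(d₁) − K·e^{−rT}·N(d₂) = 48.164414 − 35.656611 = 12.507804
φ(d₁) = (1/√(2π))·e^{−d₁²/2} = 0.395385
Γ = φ(d₁) / (S·σ·√T) = 0.011751

price = 12.507804
Γ = 0.011751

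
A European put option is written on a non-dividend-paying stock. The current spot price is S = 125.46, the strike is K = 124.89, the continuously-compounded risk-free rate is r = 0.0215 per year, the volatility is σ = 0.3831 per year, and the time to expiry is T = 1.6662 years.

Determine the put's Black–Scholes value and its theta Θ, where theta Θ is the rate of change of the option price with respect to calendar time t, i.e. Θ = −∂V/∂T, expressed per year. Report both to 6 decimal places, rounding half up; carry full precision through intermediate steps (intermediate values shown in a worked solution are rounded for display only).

σ√T = 0.3831·√1.6662 = 0.494511
d₁ = (ln(S/K) + (r+σ²/2)T) / (σ√T) = (ln(125.46/124.89) + (0.0215+0.3831²/2)·1.6662) / 0.494511 = (0.004554 + 0.158094) / 0.494511 = 0.328906
d₂ = d₁ − σ√T = 0.328906 − 0.494511 = -0.165605
e^{−rT} = e^{−0.0215·1.6662} = 0.964811
N(−d₁) = 0.371114,  N(−d₂) = 0.565766
Put price V = K·e^{−rT}·N(−d₂) − S·N(−d₁) = 68.172112 − 46.559901 = 21.612211
φ(d₁) = (1/√(2π))·e^{−d₁²/2} = 0.377937
Θ = −S·φ(d₁)·σ/(2√T) + r·K·e^{−rT}·N(−d₂) = −7.036281 + 1.465700 = -5.570581

price = 21.612211
Θ = -5.570581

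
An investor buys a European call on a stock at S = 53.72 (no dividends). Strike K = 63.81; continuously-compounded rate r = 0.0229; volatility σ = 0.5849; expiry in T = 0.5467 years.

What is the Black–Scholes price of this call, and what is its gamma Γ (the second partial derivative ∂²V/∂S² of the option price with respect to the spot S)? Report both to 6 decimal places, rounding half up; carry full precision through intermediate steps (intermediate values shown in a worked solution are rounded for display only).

price = 6.004984
Γ = 0.016973

σ√T = 0.5849·√0.5467 = 0.432470
d₁ = (ln(S/K) + (r+σ²/2)T) / (σ√T) = (ln(53.72/63.81) + (0.0229+0.5849²/2)·0.5467) / 0.432470 = (-0.172125 + 0.106035) / 0.432470 = -0.152820
d₂ = d₁ − σ√T = -0.152820 − 0.432470 = -0.585290
e^{−rT} = e^{−0.0229·0.5467} = 0.987559
N(d₁) = 0.439270,  N(d₂) = 0.279176
Call price V = S·N(d₁) − K·e^{−rT}·N(d₂) = 23.597600 − 17.592616 = 6.004984
φ(d₁) = (1/√(2π))·e^{−d₁²/2} = 0.394311
Γ = φ(d₁) / (S·σ·√T) = 0.016973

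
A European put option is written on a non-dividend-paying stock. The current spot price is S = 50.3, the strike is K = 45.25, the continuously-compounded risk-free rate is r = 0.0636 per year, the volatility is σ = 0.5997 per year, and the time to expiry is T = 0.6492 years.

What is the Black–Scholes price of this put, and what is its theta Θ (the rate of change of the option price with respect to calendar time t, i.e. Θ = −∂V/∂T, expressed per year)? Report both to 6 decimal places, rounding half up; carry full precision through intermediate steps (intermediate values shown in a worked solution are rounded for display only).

price = 5.908274
Θ = -5.122024

σ√T = 0.5997·√0.6492 = 0.483196
d₁ = (ln(S/K) + (r+σ²/2)T) / (σ√T) = (ln(50.3/45.25) + (0.0636+0.5997²/2)·0.6492) / 0.483196 = (0.105802 + 0.158028) / 0.483196 = 0.546012
d₂ = d₁ − σ√T = 0.546012 − 0.483196 = 0.062816
e^{−rT} = e^{−0.0636·0.6492} = 0.959552
N(−d₁) = 0.292529,  N(−d₂) = 0.474957
Put price V = K·e^{−rT}·N(−d₂) − S·N(−d₁) = 20.622478 − 14.714204 = 5.908274
φ(d₁) = (1/√(2π))·e^{−d₁²/2} = 0.343694
Θ = −S·φ(d₁)·σ/(2√T) + r·K·e^{−rT}·N(−d₂) = −6.433614 + 1.311590 = -5.122024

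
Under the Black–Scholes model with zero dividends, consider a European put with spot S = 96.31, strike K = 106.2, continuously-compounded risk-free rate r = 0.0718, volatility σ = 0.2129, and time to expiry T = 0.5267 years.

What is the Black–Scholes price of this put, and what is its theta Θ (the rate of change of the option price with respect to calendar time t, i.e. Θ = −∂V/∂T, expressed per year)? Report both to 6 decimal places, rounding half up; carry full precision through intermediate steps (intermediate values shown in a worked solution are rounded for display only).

σ√T = 0.2129·√0.5267 = 0.154510
d₁ = (ln(S/K) + (r+σ²/2)T) / (σ√T) = (ln(96.31/106.2) + (0.0718+0.2129²/2)·0.5267) / 0.154510 = (-0.097752 + 0.049754) / 0.154510 = -0.310647
d₂ = d₁ − σ√T = -0.310647 − 0.154510 = -0.465157
e^{−rT} = e^{−0.0718·0.5267} = 0.962889
N(−d₁) = 0.621966,  N(−d₂) = 0.679091
Put price V = K·e^{−rT}·N(−d₂) − S·N(−d₁) = 69.443009 − 59.901506 = 9.541503
φ(d₁) = (1/√(2π))·e^{−d₁²/2} = 0.380150
Θ = −S·φ(d₁)·σ/(2√T) + r·K·e^{−rT}·N(−d₂) = −5.370199 + 4.986008 = -0.384191

price = 9.541503
Θ = -0.384191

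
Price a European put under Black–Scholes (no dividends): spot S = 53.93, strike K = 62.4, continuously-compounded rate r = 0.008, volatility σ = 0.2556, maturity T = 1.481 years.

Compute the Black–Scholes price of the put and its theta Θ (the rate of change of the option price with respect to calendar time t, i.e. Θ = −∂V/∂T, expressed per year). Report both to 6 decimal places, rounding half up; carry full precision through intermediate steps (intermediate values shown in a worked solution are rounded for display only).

σ√T = 0.2556·√1.481 = 0.311056
d₁ = (ln(S/K) + (r+σ²/2)T) / (σ√T) = (ln(53.93/62.4) + (0.008+0.2556²/2)·1.481) / 0.311056 = (-0.145878 + 0.060226) / 0.311056 = -0.275360
d₂ = d₁ − σ√T = -0.275360 − 0.311056 = -0.586416
e^{−rT} = e^{−0.008·1.481} = 0.988222
N(−d₁) = 0.608480,  N(−d₂) = 0.721202
Put price V = K·e^{−rT}·N(−d₂) − S·N(−d₁) = 44.472963 − 32.815346 = 11.657617
φ(d₁) = (1/√(2π))·e^{−d₁²/2} = 0.384101
Θ = −S·φ(d₁)·σ/(2√T) + r·K·e^{−rT}·N(−d₂) = −2.175349 + 0.355784 = -1.819565

price = 11.657617
Θ = -1.819565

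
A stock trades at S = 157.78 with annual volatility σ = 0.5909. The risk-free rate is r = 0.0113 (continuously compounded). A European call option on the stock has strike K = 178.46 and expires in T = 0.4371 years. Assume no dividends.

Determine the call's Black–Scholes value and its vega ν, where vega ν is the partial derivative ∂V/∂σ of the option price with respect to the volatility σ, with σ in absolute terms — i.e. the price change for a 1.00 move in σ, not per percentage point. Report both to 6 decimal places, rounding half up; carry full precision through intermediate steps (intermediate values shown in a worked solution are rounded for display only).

price = 17.231310
ν = 41.376414

σ√T = 0.5909·√0.4371 = 0.390665
d₁ = (ln(S/K) + (r+σ²/2)T) / (σ√T) = (ln(157.78/178.46) + (0.0113+0.5909²/2)·0.4371) / 0.390665 = (-0.123163 + 0.081249) / 0.390665 = -0.107289
d₂ = d₁ − σ√T = -0.107289 − 0.390665 = -0.497954
e^{−rT} = e^{−0.0113·0.4371} = 0.995073
N(d₁) = 0.457280,  N(d₂) = 0.309258
Call price V = S·N(d₁) − K·e^{−rT}·N(d₂) = 72.149612 − 54.918302 = 17.231310
φ(d₁) = (1/√(2π))·e^{−d₁²/2} = 0.396653
ν = S·φ(d₁)·√T = 41.376414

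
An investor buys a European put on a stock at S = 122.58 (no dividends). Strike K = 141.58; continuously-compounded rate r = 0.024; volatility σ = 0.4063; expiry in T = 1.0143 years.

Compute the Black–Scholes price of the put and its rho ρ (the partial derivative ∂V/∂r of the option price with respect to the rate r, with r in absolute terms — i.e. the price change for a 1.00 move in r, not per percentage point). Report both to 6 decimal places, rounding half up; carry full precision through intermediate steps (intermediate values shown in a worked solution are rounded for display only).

σ√T = 0.4063·√1.0143 = 0.409195
d₁ = (ln(S/K) + (r+σ²/2)T) / (σ√T) = (ln(122.58/141.58) + (0.024+0.4063²/2)·1.0143) / 0.409195 = (-0.144101 + 0.108063) / 0.409195 = -0.088070
d₂ = d₁ − σ√T = -0.088070 − 0.409195 = -0.497265
e^{−rT} = e^{−0.024·1.0143} = 0.975951
N(−d₁) = 0.535089,  N(−d₂) = 0.690499
Put price V = K·e^{−rT}·N(−d₂) − S·N(−d₁) = 95.409732 − 65.591257 = 29.818474
ρ = −K·T·e^{−rT}·N(−d₂) = -96.774091

price = 29.818474
ρ = -96.774091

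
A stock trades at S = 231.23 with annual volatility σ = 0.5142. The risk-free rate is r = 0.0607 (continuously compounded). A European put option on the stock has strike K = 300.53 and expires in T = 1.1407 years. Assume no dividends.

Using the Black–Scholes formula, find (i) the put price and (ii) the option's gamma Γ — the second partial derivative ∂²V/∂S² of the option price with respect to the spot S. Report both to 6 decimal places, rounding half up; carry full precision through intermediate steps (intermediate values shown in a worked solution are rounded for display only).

σ√T = 0.5142·√1.1407 = 0.549184
d₁ = (ln(S/K) + (r+σ²/2)T) / (σ√T) = (ln(231.23/300.53) + (0.0607+0.5142²/2)·1.1407) / 0.549184 = (-0.262135 + 0.220042) / 0.549184 = -0.076646
d₂ = d₁ − σ√T = -0.076646 − 0.549184 = -0.625830
e^{−rT} = e^{−0.0607·1.1407} = 0.933102
N(−d₁) = 0.530547,  N(−d₂) = 0.734287
Put price V = K·e^{−rT}·N(−d₂) − S·N(−d₁) = 205.912517 − 122.678477 = 83.234041
φ(d₁) = (1/√(2π))·e^{−d₁²/2} = 0.397772
Γ = φ(d₁) / (S·σ·√T) = 0.003132

price = 83.234041
Γ = 0.003132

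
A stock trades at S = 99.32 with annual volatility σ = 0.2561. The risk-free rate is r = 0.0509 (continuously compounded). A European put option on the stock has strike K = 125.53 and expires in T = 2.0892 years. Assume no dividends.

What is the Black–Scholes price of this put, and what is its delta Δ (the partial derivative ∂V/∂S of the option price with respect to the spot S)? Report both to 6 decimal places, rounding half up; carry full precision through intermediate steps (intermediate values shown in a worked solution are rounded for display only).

σ√T = 0.2561·√2.0892 = 0.370169
d₁ = (ln(S/K) + (r+σ²/2)T) / (σ√T) = (ln(99.32/125.53) + (0.0509+0.2561²/2)·2.0892) / 0.370169 = (-0.234198 + 0.174853) / 0.370169 = -0.160319
d₂ = d₁ − σ√T = -0.160319 − 0.370169 = -0.530488
e^{−rT} = e^{−0.0509·2.0892} = 0.899119
N(−d₁) = 0.563685,  N(−d₂) = 0.702113
Put price V = K·e^{−rT}·N(−d₂) − S·N(−d₁) = 79.244954 − 55.985212 = 23.259742
Δ = −N(−d₁) = -0.563685

price = 23.259742
Δ = -0.563685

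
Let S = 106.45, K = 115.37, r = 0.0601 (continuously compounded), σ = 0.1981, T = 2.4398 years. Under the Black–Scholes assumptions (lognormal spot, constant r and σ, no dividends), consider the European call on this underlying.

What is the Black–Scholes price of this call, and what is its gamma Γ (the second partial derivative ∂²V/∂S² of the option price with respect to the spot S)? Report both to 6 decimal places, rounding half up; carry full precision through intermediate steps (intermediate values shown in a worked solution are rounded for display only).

σ√T = 0.1981·√2.4398 = 0.309429
d₁ = (ln(S/K) + (r+σ²/2)T) / (σ√T) = (ln(106.45/115.37) + (0.0601+0.1981²/2)·2.4398) / 0.309429 = (-0.080469 + 0.194505) / 0.309429 = 0.368537
d₂ = d₁ − σ√T = 0.368537 − 0.309429 = 0.059108
e^{−rT} = e^{−0.0601·2.4398} = 0.863612
N(d₁) = 0.643764,  N(d₂) = 0.523567
Call price V = S·N(d₁) − K·e^{−rT}·N(d₂) = 68.528646 − 52.165532 = 16.363114
φ(d₁) = (1/√(2π))·e^{−d₁²/2} = 0.372750
Γ = φ(d₁) / (S·σ·√T) = 0.011316

price = 16.363114
Γ = 0.011316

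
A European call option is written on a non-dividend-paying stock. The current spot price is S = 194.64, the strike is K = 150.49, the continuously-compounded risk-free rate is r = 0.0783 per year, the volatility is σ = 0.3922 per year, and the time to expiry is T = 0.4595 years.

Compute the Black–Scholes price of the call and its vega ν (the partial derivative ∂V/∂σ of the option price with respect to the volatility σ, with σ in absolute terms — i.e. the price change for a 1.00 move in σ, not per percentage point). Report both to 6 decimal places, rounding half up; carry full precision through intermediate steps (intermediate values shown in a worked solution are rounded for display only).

σ√T = 0.3922·√0.4595 = 0.265858
d₁ = (ln(S/K) + (r+σ²/2)T) / (σ√T) = (ln(194.64/150.49) + (0.0783+0.3922²/2)·0.4595) / 0.265858 = (0.257255 + 0.071319) / 0.265858 = 1.235900
d₂ = d₁ − σ√T = 1.235900 − 0.265858 = 0.970041
e^{−rT} = e^{−0.0783·0.4595} = 0.964661
N(d₁) = 0.891752,  N(d₂) = 0.833987
Call price V = S·N(d₁) − K·e^{−rT}·N(d₂) = 173.570619 − 121.071387 = 52.499232
φ(d₁) = (1/√(2π))·e^{−d₁²/2} = 0.185878
ν = S·φ(d₁)·√T = 24.524709

price = 52.499232
ν = 24.524709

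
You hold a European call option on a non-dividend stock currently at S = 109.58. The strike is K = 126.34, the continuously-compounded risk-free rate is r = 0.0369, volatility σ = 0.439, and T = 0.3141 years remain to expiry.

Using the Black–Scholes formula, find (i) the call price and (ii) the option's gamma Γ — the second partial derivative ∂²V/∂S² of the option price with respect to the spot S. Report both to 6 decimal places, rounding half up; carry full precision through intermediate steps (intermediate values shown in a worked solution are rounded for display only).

σ√T = 0.439·√0.3141 = 0.246036
d₁ = (ln(S/K) + (r+σ²/2)T) / (σ√T) = (ln(109.58/126.34) + (0.0369+0.439²/2)·0.3141) / 0.246036 = (-0.142322 + 0.041857) / 0.246036 = -0.408333
d₂ = d₁ − σ√T = -0.408333 − 0.246036 = -0.654369
e^{−rT} = e^{−0.0369·0.3141} = 0.988477
N(d₁) = 0.341514,  N(d₂) = 0.256437
Call price V = S·N(d₁) − K·e^{−rT}·N(d₂) = 37.423153 − 32.024906 = 5.398247
φ(d₁) = (1/√(2π))·e^{−d₁²/2} = 0.367032
Γ = φ(d₁) / (S·σ·√T) = 0.013614

price = 5.398247
Γ = 0.013614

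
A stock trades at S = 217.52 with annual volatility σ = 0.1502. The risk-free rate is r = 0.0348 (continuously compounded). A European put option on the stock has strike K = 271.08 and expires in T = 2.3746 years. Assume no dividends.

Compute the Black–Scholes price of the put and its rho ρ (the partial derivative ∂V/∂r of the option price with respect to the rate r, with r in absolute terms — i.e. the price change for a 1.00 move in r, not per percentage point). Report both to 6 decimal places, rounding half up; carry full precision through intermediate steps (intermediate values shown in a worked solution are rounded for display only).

price = 41.211792
ρ = -451.048081

σ√T = 0.1502·√2.3746 = 0.231454
d₁ = (ln(S/K) + (r+σ²/2)T) / (σ√T) = (ln(217.52/271.08) + (0.0348+0.1502²/2)·2.3746) / 0.231454 = (-0.220123 + 0.109422) / 0.231454 = -0.478287
d₂ = d₁ − σ√T = -0.478287 − 0.231454 = -0.709741
e^{−rT} = e^{−0.0348·2.3746} = 0.920686
N(−d₁) = 0.683777,  N(−d₂) = 0.761068
Put price V = K·e^{−rT}·N(−d₂) − S·N(−d₁) = 189.946973 − 148.735180 = 41.211792
ρ = −K·T·e^{−rT}·N(−d₂) = -451.048081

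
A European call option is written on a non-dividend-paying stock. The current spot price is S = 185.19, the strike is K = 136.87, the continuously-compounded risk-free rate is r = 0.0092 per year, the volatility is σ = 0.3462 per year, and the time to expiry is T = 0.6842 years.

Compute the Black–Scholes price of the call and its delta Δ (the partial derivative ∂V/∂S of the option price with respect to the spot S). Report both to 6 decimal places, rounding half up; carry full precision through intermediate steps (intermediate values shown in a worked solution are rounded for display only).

price = 52.415106
Δ = 0.888955

σ√T = 0.3462·√0.6842 = 0.286364
d₁ = (ln(S/K) + (r+σ²/2)T) / (σ√T) = (ln(185.19/136.87) + (0.0092+0.3462²/2)·0.6842) / 0.286364 = (0.302351 + 0.047297) / 0.286364 = 1.220990
d₂ = d₁ − σ√T = 1.220990 − 0.286364 = 0.934625
e^{−rT} = e^{−0.0092·0.6842} = 0.993725
N(d₁) = 0.888955,  N(d₂) = 0.825009
Call price V = S·N(d₁) − K·e^{−rT}·N(d₂) = 164.625579 − 112.210473 = 52.415106
Δ = N(d₁) = 0.888955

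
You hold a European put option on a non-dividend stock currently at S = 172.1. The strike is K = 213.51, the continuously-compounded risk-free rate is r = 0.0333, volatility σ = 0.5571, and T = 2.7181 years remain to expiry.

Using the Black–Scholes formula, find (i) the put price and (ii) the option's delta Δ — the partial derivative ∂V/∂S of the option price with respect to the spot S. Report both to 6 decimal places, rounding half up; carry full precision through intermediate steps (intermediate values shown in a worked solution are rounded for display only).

σ√T = 0.5571·√2.7181 = 0.918472
d₁ = (ln(S/K) + (r+σ²/2)T) / (σ√T) = (ln(172.1/213.51) + (0.0333+0.5571²/2)·2.7181) / 0.918472 = (-0.215608 + 0.512308) / 0.918472 = 0.323037
d₂ = d₁ − σ√T = 0.323037 − 0.918472 = -0.595435
e^{−rT} = e^{−0.0333·2.7181} = 0.913463
N(−d₁) = 0.373334,  N(−d₂) = 0.724224
Put price V = K·e^{−rT}·N(−d₂) − S·N(−d₁) = 141.247830 − 64.250738 = 76.997093
Δ = −N(−d₁) = -0.373334

price = 76.997093
Δ = -0.373334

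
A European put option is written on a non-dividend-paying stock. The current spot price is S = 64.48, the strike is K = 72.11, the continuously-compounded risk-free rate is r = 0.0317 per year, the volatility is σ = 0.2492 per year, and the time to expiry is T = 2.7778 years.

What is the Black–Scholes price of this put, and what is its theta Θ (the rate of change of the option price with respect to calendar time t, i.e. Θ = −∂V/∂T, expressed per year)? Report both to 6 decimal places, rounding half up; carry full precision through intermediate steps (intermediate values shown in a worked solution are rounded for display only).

price = 11.528581
Θ = -0.636198

σ√T = 0.2492·√2.7778 = 0.415335
d₁ = (ln(S/K) + (r+σ²/2)T) / (σ√T) = (ln(64.48/72.11) + (0.0317+0.2492²/2)·2.7778) / 0.415335 = (-0.111838 + 0.174308) / 0.415335 = 0.150409
d₂ = d₁ − σ√T = 0.150409 − 0.415335 = -0.264926
e^{−rT} = e^{−0.0317·2.7778} = 0.915709
N(−d₁) = 0.440221,  N(−d₂) = 0.604467
Put price V = K·e^{−rT}·N(−d₂) − S·N(−d₁) = 39.914024 − 28.385443 = 11.528581
φ(d₁) = (1/√(2π))·e^{−d₁²/2} = 0.394455
Θ = −S·φ(d₁)·σ/(2√T) + r·K·e^{−rT}·N(−d₂) = −1.901473 + 1.265275 = -0.636198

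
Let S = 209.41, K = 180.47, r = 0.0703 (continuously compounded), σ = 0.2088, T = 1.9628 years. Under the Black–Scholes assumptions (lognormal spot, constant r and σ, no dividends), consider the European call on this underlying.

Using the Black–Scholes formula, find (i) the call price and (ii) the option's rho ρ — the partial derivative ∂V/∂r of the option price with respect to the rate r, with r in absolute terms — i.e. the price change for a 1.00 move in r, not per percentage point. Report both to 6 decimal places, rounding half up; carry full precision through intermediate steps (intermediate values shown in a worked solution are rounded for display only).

price = 56.761650
ρ = 246.184021

σ√T = 0.2088·√1.9628 = 0.292529
d₁ = (ln(S/K) + (r+σ²/2)T) / (σ√T) = (ln(209.41/180.47) + (0.0703+0.2088²/2)·1.9628) / 0.292529 = (0.148729 + 0.180771) / 0.292529 = 1.126388
d₂ = d₁ − σ√T = 1.126388 − 0.292529 = 0.833859
e^{−rT} = e^{−0.0703·1.9628} = 0.871112
N(d₁) = 0.869999,  N(d₂) = 0.797820
Call price V = S·N(d₁) − K·e^{−rT}·N(d₂) = 182.186564 − 125.424914 = 56.761650
ρ = K·T·e^{−rT}·N(d₂) = 246.184021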